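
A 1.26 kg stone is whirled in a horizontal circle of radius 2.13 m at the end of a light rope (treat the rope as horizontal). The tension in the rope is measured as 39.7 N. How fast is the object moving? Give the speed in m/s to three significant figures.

8.19 m/s

T = m v²/r ⇒ v = √(T r / m) = √(39.7 × 2.13 / 1.26) = √67.11 = 8.192 m/s.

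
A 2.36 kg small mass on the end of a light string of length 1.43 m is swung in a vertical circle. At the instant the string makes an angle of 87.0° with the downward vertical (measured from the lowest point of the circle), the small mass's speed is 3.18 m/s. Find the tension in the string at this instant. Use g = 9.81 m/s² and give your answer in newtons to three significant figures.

17.9 N

Take the radial direction toward the centre of the circle as positive. The component of the weight along the string toward the centre is −mg cos φ (φ measured from the bottom), so Newton's second law along the string gives T − mg cos φ = m v²/r.
cos 87.0° = 0.05234, so T = m(v²/r + g cos φ) = 2.36 × ((3.18)²/1.43 + 9.81 × 0.05234) = 2.36 × (7.072 + (0.5134)) = 2.36 × 7.585 = 17.90 N.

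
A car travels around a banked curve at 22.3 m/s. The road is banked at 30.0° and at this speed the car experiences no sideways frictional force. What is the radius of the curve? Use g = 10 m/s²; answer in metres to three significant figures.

86.1 m

Frictionless banking: tanθ = v²/(rg), so r = v²/(g tanθ).
r = (22.3)²/(10.0 × tan 30.0°) = 497.3/(10.0 × 0.5774) = 497.3/5.774 = 86.13 m.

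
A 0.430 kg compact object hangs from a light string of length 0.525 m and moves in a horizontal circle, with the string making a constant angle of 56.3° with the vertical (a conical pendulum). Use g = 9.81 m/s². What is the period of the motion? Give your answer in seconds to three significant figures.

r = L sinθ = 0.4368 m. From T sinθ = mω²r and T cosθ = mg: tanθ = ω²r/g, so ω² = g tanθ / r = g/(L cosθ).
ω = √(g/(L cosθ)) = √(9.81/(0.525 × 0.5548)) = √33.68 = 5.803 rad/s.
Period = 2π/ω = 1.083 s.

1.08 s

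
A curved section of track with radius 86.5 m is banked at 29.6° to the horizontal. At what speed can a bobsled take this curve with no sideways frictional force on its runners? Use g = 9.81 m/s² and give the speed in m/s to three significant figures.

22.0 m/s

On a frictionless banked curve, N sinθ = mv²/r and N cosθ = mg, so tanθ = v²/(rg).
v = √(r g tanθ) = √(86.5 × 9.81 × tan 29.6°) = √(86.5 × 9.81 × 0.5681) = √482.1 = 21.96 m/s.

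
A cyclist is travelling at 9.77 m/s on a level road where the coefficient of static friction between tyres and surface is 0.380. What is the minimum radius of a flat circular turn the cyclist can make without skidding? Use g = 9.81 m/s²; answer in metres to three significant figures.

25.6 m

At the limit, μ_s m g = m v²/r, so r_min = v²/(μ_s g) = (9.77)²/(0.380 × 9.81) = 95.45/3.728 = 25.61 m.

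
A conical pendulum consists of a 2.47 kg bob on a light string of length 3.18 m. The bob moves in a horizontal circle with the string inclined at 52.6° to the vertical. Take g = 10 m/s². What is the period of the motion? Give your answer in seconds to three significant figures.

2.76 s

r = L sinθ = 2.526 m. From T sinθ = mω²r and T cosθ = mg: tanθ = ω²r/g, so ω² = g tanθ / r = g/(L cosθ).
ω = √(g/(L cosθ)) = √(10.0/(3.18 × 0.6074)) = √5.177 = 2.275 rad/s.
Period = 2π/ω = 2.761 s.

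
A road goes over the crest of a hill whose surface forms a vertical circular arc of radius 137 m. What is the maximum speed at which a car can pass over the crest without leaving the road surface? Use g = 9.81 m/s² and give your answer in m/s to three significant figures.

At the crest the centre of the circle is below the car, so the net downward (centripetal) force is mg − N = mv²/r.
The car leaves the road when N → 0, giving v_max = √(g r) = √(9.81 × 137) = 36.66 m/s.

36.7 m/s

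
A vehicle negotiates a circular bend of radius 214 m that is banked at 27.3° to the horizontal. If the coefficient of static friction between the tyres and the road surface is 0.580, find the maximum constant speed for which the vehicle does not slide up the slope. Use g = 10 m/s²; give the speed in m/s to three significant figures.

At the maximum speed, friction acts down the slope at its limiting value f = μN. Radially (horizontal, toward centre): N sinθ + μN cosθ = mv²/r. Vertically: N cosθ − μN sinθ = mg.
Dividing: v² = r g (sinθ + μcosθ)/(cosθ − μsinθ).
sinθ + μcosθ = 0.4586 + 0.580×0.8886 = 0.9740; cosθ − μsinθ = 0.8886 − 0.580×0.4586 = 0.6226.
v² = 214 × 10.0 × 0.9740/0.6226 = 3348 m²/s², so v = 57.86 m/s.

57.9 m/s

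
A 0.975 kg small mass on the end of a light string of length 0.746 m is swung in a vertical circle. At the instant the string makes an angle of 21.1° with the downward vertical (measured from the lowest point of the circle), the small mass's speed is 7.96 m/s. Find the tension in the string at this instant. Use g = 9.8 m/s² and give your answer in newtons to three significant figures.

Take the radial direction toward the centre of the circle as positive. The component of the weight along the string toward the centre is −mg cos φ (φ measured from the bottom), so Newton's second law along the string gives T − mg cos φ = m v²/r.
cos 21.1° = 0.9330, so T = m(v²/r + g cos φ) = 0.975 × ((7.96)²/0.746 + 9.8 × 0.9330) = 0.975 × (84.94 + (9.143)) = 0.975 × 94.08 = 91.73 N.

91.7 N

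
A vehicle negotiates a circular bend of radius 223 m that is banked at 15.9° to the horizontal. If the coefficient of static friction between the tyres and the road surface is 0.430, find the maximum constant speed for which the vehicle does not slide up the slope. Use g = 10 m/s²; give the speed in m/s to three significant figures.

At the maximum speed, friction acts down the slope at its limiting value f = μN. Radially (horizontal, toward centre): N sinθ + μN cosθ = mv²/r. Vertically: N cosθ − μN sinθ = mg.
Dividing: v² = r g (sinθ + μcosθ)/(cosθ − μsinθ).
sinθ + μcosθ = 0.2740 + 0.430×0.9617 = 0.6875; cosθ − μsinθ = 0.9617 − 0.430×0.2740 = 0.8439.
v² = 223 × 10.0 × 0.6875/0.8439 = 1817 m²/s², so v = 42.62 m/s.

42.6 m/s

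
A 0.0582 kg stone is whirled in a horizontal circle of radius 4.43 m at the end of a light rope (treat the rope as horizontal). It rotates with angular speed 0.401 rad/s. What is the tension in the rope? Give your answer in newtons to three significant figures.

0.0415 N

v = ωr = 0.401 × 4.43 = 1.776 m/s.
The tension is the only horizontal force, so it supplies the full centripetal force: T = m v²/r = 0.0582 × (1.776)²/4.43 = 0.0582 × 3.156/4.43 = 0.04146 N.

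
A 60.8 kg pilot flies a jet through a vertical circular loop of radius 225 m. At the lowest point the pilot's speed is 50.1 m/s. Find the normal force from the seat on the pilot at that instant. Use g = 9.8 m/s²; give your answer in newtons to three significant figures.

At the lowest point, N points up (toward the centre) and the weight mg points down (away from the centre), so the net inward force is N − mg = mv²/r.
N = m(v²/r + g) = 60.8 × ((50.1)²/225 + 9.8) = 60.8 × (11.16 + 9.8) = 60.8 × 20.96 = 1274 N.

1270 N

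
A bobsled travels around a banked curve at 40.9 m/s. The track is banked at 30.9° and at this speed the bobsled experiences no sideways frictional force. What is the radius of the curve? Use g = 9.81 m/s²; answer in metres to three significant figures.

Frictionless banking: tanθ = v²/(rg), so r = v²/(g tanθ).
r = (40.9)²/(9.81 × tan 30.9°) = 1673/(9.81 × 0.5985) = 1673/5.871 = 284.9 m.

285 m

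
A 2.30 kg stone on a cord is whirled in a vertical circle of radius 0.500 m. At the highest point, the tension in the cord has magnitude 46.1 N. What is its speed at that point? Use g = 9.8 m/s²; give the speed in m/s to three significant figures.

At the top, T + mg = mv²/r, so v = √(r(T/m + g)) = √(0.500 × (46.1/2.30 + 9.8)) = √(0.500 × 29.84) = √14.92 = 3.863 m/s.

3.86 m/s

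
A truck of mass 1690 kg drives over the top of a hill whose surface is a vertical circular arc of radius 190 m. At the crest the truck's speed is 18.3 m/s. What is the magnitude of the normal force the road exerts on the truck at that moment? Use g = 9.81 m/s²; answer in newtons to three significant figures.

At the crest the centripetal acceleration points downward (toward the centre of the arc), so mg − N = mv²/r.
N = m(g − v²/r) = 1690 × (9.81 − (18.3)²/190) = 1690 × (9.81 − 1.763) = 1690 × 8.047 = 13600 N.

13600 N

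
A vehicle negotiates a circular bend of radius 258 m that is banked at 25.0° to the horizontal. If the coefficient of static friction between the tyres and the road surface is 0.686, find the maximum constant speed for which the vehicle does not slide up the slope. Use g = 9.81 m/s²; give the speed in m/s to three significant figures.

65.5 m/s

At the maximum speed, friction acts down the slope at its limiting value f = μN. Radially (horizontal, toward centre): N sinθ + μN cosθ = mv²/r. Vertically: N cosθ − μN sinθ = mg.
Dividing: v² = r g (sinθ + μcosθ)/(cosθ − μsinθ).
sinθ + μcosθ = 0.4226 + 0.686×0.9063 = 1.044; cosθ − μsinθ = 0.9063 − 0.686×0.4226 = 0.6164.
v² = 258 × 9.81 × 1.044/0.6164 = 4288 m²/s², so v = 65.48 m/s.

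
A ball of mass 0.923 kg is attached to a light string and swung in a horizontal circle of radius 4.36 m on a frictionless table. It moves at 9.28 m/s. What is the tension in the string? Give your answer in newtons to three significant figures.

18.2 N

The tension is the only horizontal force, so it supplies the full centripetal force: T = m v²/r = 0.923 × (9.280)²/4.36 = 0.923 × 86.12/4.36 = 18.23 N.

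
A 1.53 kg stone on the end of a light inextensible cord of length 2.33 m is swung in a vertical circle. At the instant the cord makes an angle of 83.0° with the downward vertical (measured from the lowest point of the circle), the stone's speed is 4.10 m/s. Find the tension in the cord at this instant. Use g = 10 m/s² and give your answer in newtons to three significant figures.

12.9 N

Take the radial direction toward the centre of the circle as positive. The component of the weight along the string toward the centre is −mg cos φ (φ measured from the bottom), so Newton's second law along the string gives T − mg cos φ = m v²/r.
cos 83.0° = 0.1219, so T = m(v²/r + g cos φ) = 1.53 × ((4.10)²/2.33 + 10.0 × 0.1219) = 1.53 × (7.215 + (1.219)) = 1.53 × 8.433 = 12.90 N.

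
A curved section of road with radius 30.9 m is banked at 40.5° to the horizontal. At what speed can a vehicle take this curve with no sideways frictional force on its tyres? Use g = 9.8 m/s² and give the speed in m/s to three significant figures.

On a frictionless banked curve, N sinθ = mv²/r and N cosθ = mg, so tanθ = v²/(rg).
v = √(r g tanθ) = √(30.9 × 9.8 × tan 40.5°) = √(30.9 × 9.8 × 0.8541) = √258.6 = 16.08 m/s.

16.1 m/s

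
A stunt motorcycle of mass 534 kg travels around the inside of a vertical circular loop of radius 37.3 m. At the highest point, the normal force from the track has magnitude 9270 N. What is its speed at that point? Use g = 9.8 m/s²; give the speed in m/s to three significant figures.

31.8 m/s

At the top, N + mg = mv²/r, so v = √(r(N/m + g)) = √(37.3 × (9270/534 + 9.8)) = √(37.3 × 27.16) = √1013 = 31.83 m/s.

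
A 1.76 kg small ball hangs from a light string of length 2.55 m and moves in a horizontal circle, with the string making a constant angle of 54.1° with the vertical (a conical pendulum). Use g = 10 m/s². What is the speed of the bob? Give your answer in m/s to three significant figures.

5.34 m/s

The radius of the circle is r = L sinθ = 2.55 × sin 54.1° = 2.066 m.
Horizontally T sinθ = mv²/r and vertically T cosθ = mg, so tanθ = v²/(rg).
v = √(r g tanθ) = √(2.066 × 10.0 × 1.381) = √28.54 = 5.342 m/s.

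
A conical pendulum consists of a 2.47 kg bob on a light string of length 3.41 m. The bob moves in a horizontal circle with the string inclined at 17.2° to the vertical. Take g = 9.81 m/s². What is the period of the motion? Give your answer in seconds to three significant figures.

3.62 s

r = L sinθ = 1.008 m. From T sinθ = mω²r and T cosθ = mg: tanθ = ω²r/g, so ω² = g tanθ / r = g/(L cosθ).
ω = √(g/(L cosθ)) = √(9.81/(3.41 × 0.9553)) = √3.012 = 1.735 rad/s.
Period = 2π/ω = 3.621 s.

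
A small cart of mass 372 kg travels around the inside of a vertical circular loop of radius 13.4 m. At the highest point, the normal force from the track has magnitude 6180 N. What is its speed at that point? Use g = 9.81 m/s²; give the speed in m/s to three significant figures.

18.8 m/s

At the top, N + mg = mv²/r, so v = √(r(N/m + g)) = √(13.4 × (6180/372 + 9.81)) = √(13.4 × 26.42) = √354.1 = 18.82 m/s.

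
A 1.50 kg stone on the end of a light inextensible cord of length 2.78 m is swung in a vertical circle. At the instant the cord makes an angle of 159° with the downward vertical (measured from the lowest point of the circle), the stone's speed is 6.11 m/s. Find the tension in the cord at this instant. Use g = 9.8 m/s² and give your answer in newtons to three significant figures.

6.42 N

Take the radial direction toward the centre of the circle as positive. The component of the weight along the string toward the centre is −mg cos φ (φ measured from the bottom), so Newton's second law along the string gives T − mg cos φ = m v²/r.
cos 159° = -0.9336, so T = m(v²/r + g cos φ) = 1.50 × ((6.11)²/2.78 + 9.8 × -0.9336) = 1.50 × (13.43 + (-9.149)) = 1.50 × 4.280 = 6.420 N.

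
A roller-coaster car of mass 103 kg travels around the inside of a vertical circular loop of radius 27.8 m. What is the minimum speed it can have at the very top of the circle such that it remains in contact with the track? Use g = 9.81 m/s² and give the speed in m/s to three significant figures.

16.5 m/s

At the highest point the centre is directly below, so both the weight and N act inward: N + mg = mv²/r.
At minimum speed N → 0, so mg = mv_min²/r ⇒ v_min = √(g r) = √(9.81 × 27.8) = 16.51 m/s.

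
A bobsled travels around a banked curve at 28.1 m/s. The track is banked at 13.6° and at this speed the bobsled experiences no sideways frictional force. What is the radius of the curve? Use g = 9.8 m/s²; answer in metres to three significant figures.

333 m

Frictionless banking: tanθ = v²/(rg), so r = v²/(g tanθ).
r = (28.1)²/(9.8 × tan 13.6°) = 789.6/(9.8 × 0.2419) = 789.6/2.371 = 333.0 m.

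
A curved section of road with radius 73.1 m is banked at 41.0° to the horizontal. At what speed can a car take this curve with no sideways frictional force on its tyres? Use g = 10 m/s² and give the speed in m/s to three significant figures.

25.2 m/s

On a frictionless banked curve, N sinθ = mv²/r and N cosθ = mg, so tanθ = v²/(rg).
v = √(r g tanθ) = √(73.1 × 10.0 × tan 41.0°) = √(73.1 × 10.0 × 0.8693) = √635.4 = 25.21 m/s.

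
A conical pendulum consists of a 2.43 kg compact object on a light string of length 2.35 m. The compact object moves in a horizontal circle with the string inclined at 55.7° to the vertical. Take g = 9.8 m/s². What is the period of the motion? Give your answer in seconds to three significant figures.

2.31 s

r = L sinθ = 1.941 m. From T sinθ = mω²r and T cosθ = mg: tanθ = ω²r/g, so ω² = g tanθ / r = g/(L cosθ).
ω = √(g/(L cosθ)) = √(9.8/(2.35 × 0.5635)) = √7.400 = 2.720 rad/s.
Period = 2π/ω = 2.310 s.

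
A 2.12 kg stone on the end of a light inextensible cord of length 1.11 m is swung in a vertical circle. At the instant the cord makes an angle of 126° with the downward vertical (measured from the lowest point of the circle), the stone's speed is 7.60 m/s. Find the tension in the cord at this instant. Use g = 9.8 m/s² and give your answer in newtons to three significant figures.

98.1 N

Take the radial direction toward the centre of the circle as positive. The component of the weight along the string toward the centre is −mg cos φ (φ measured from the bottom), so Newton's second law along the string gives T − mg cos φ = m v²/r.
cos 126° = -0.5878, so T = m(v²/r + g cos φ) = 2.12 × ((7.60)²/1.11 + 9.8 × -0.5878) = 2.12 × (52.04 + (-5.760)) = 2.12 × 46.28 = 98.10 N.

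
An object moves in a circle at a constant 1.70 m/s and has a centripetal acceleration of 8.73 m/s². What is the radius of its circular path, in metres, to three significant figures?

0.331 m

a_c = v²/r ⇒ r = v²/a_c = (1.70)²/8.73 = 2.890/8.73 = 0.3310 m.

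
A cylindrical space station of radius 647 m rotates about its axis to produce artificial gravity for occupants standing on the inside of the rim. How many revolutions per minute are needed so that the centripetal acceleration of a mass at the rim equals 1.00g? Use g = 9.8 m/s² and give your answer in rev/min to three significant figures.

Require ω²r = 1.00g, so ω = √(1.00 × 9.8/647) = 0.1231 rad/s.
In rev/min: ω × 60/(2π) = 0.1231 × 60/(2π) = 1.175 rev/min.

1.18 rev/min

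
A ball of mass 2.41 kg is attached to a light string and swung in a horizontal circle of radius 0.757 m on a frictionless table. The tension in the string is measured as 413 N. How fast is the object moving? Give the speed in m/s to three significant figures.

11.4 m/s

T = m v²/r ⇒ v = √(T r / m) = √(413 × 0.757 / 2.41) = √129.7 = 11.39 m/s.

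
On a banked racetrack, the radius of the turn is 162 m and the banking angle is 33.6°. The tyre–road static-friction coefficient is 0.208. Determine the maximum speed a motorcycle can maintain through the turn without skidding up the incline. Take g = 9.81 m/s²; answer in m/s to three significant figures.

At the maximum speed, friction acts down the slope at its limiting value f = μN. Radially (horizontal, toward centre): N sinθ + μN cosθ = mv²/r. Vertically: N cosθ − μN sinθ = mg.
Dividing: v² = r g (sinθ + μcosθ)/(cosθ − μsinθ).
sinθ + μcosθ = 0.5534 + 0.208×0.8329 = 0.7266; cosθ − μsinθ = 0.8329 − 0.208×0.5534 = 0.7178.
v² = 162 × 9.81 × 0.7266/0.7178 = 1609 m²/s², so v = 40.11 m/s.

40.1 m/s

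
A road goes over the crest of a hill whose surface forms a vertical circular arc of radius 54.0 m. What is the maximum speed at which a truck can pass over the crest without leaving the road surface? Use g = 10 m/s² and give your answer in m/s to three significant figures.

At the crest the centre of the circle is below the truck, so the net downward (centripetal) force is mg − N = mv²/r.
The truck leaves the road when N → 0, giving v_max = √(g r) = √(10.0 × 54.0) = 23.24 m/s.

23.2 m/s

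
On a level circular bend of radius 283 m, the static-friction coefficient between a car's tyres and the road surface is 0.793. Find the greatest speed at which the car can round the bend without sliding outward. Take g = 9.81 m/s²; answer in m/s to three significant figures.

The only inward force on a level bend is static friction, so at the limit f_s = μ_s N = μ_s m g = m v²/r.
Mass cancels: v_max = √(μ_s g r) = √(0.793 × 9.81 × 283) = √2202 = 46.92 m/s.

46.9 m/s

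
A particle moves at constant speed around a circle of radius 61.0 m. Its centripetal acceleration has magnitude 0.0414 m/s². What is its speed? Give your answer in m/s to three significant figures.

1.59 m/s

a_c = v²/r ⇒ v = √(a_c · r) = √(0.0414 × 61.0) = √2.525 = 1.589 m/s.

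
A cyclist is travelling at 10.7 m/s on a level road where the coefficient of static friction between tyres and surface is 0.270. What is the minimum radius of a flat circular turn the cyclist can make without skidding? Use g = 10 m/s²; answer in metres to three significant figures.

42.4 m

At the limit, μ_s m g = m v²/r, so r_min = v²/(μ_s g) = (10.7)²/(0.270 × 10.0) = 114.5/2.700 = 42.40 m.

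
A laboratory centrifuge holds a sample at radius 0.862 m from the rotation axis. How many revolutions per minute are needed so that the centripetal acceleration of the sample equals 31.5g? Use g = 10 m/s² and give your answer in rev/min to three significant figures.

Require ω²r = 31.5g, so ω = √(31.5 × 10.0/0.862) = 19.12 rad/s.
In rev/min: ω × 60/(2π) = 19.12 × 60/(2π) = 182.5 rev/min.

183 rev/min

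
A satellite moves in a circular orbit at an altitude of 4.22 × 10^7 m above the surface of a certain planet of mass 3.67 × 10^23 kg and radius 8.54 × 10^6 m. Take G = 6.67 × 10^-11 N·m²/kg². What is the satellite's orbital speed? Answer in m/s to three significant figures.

Orbital radius r = R + h = 8.54 × 10^6 + 4.22 × 10^7 = 5.074 × 10^7 m.
Gravity supplies the centripetal force: G M m / r² = m v² / r, so v = √(GM/r).
v = √(6.67 × 10^-11 × 3.67 × 10^23 / 5.074 × 10^7) = √(482400) = 694.6 m/s.

695 m/s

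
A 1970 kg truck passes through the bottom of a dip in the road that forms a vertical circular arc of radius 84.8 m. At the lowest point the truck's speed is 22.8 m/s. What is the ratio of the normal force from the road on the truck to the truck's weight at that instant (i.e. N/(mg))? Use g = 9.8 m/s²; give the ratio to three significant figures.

At the bottom, N − mg = mv²/r, so N = m(v²/r + g) and N/(mg) = v²/(rg) + 1 = (22.8)²/(84.8 × 9.8) + 1 = 0.6255 + 1 = 1.626.

1.63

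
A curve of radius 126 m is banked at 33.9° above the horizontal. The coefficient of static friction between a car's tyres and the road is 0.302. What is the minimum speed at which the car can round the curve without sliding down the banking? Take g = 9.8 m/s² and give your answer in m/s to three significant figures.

At the minimum speed, friction acts up the slope at its limiting value f = μN. Radially (horizontal, toward centre): N sinθ − μN cosθ = mv²/r. Vertically: N cosθ + μN sinθ = mg.
Dividing: v² = r g (sinθ − μcosθ)/(cosθ + μsinθ).
sinθ − μcosθ = 0.5577 − 0.302×0.8300 = 0.3071; cosθ + μsinθ = 0.8300 + 0.302×0.5577 = 0.9985.
v² = 126 × 9.8 × 0.3071/0.9985 = 379.8 m²/s², so v = 19.49 m/s.

19.5 m/s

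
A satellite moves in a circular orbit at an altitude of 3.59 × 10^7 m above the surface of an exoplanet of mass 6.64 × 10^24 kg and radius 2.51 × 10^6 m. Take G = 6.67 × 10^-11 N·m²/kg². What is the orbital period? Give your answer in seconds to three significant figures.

71100 s

r = R + h = 2.51 × 10^6 + 3.59 × 10^7 = 3.841 × 10^7 m. Gravity provides the centripetal force: G M m / r² = m v² / r ⇒ v = √(GM/r) = 3396 m/s.
T = 2πr/v = 2π × 3.841 × 10^7 / 3396 = 71070 s.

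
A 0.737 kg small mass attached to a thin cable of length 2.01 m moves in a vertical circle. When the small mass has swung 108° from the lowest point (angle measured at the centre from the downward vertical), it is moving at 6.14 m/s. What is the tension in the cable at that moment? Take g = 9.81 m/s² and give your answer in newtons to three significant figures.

11.6 N

Take the radial direction toward the centre of the circle as positive. The component of the weight along the string toward the centre is −mg cos φ (φ measured from the bottom), so Newton's second law along the string gives T − mg cos φ = m v²/r.
cos 108° = -0.3090, so T = m(v²/r + g cos φ) = 0.737 × ((6.14)²/2.01 + 9.81 × -0.3090) = 0.737 × (18.76 + (-3.031)) = 0.737 × 15.72 = 11.59 N.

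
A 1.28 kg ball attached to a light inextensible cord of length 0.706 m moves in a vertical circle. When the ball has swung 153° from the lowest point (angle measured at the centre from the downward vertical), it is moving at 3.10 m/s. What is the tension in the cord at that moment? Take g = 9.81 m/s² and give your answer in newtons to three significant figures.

Take the radial direction toward the centre of the circle as positive. The component of the weight along the string toward the centre is −mg cos φ (φ measured from the bottom), so Newton's second law along the string gives T − mg cos φ = m v²/r.
cos 153° = -0.8910, so T = m(v²/r + g cos φ) = 1.28 × ((3.10)²/0.706 + 9.81 × -0.8910) = 1.28 × (13.61 + (-8.741)) = 1.28 × 4.871 = 6.235 N.

6.24 N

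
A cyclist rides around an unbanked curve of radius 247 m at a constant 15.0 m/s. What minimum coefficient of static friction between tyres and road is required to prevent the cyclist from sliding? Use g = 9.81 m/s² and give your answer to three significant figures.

0.0929

Friction provides the centripetal force: μ_s m g = m v²/r, so μ_s = v²/(g r) = (15.00)²/(9.81 × 247) = 225.0/2423 = 0.09286.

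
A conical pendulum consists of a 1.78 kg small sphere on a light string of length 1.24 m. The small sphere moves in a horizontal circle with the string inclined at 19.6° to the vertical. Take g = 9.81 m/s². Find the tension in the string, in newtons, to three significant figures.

18.5 N

Vertically the bob has no acceleration, so T cosθ = mg.
T = mg/cosθ = 1.78 × 9.81 / cos 19.6° = 17.46/0.9421 = 18.54 N.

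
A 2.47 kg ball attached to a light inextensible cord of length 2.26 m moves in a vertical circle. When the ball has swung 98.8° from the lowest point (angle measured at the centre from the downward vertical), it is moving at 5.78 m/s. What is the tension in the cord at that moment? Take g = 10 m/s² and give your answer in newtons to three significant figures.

Take the radial direction toward the centre of the circle as positive. The component of the weight along the string toward the centre is −mg cos φ (φ measured from the bottom), so Newton's second law along the string gives T − mg cos φ = m v²/r.
cos 98.8° = -0.1530, so T = m(v²/r + g cos φ) = 2.47 × ((5.78)²/2.26 + 10.0 × -0.1530) = 2.47 × (14.78 + (-1.530)) = 2.47 × 13.25 = 32.73 N.

32.7 N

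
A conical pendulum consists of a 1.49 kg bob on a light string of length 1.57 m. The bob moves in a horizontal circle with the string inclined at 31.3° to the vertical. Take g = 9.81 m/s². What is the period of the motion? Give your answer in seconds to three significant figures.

r = L sinθ = 0.8156 m. From T sinθ = mω²r and T cosθ = mg: tanθ = ω²r/g, so ω² = g tanθ / r = g/(L cosθ).
ω = √(g/(L cosθ)) = √(9.81/(1.57 × 0.8545)) = √7.313 = 2.704 rad/s.
Period = 2π/ω = 2.323 s.

2.32 s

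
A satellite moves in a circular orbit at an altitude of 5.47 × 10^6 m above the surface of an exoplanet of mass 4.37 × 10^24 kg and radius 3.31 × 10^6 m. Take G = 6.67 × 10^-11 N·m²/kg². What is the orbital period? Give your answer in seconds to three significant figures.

9570 s

r = R + h = 3.31 × 10^6 + 5.47 × 10^6 = 8.780 × 10^6 m. Gravity provides the centripetal force: G M m / r² = m v² / r ⇒ v = √(GM/r) = 5762 m/s.
T = 2πr/v = 2π × 8.780 × 10^6 / 5762 = 9575 s.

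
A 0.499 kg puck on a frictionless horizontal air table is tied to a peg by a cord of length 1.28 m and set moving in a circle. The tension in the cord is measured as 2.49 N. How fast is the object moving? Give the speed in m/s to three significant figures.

2.53 m/s

T = m v²/r ⇒ v = √(T r / m) = √(2.49 × 1.28 / 0.499) = √6.387 = 2.527 m/s.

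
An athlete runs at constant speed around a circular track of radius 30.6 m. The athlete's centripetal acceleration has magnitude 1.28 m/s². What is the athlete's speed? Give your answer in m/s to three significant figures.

a_c = v²/r ⇒ v = √(a_c · r) = √(1.28 × 30.6) = √39.17 = 6.258 m/s.

6.26 m/s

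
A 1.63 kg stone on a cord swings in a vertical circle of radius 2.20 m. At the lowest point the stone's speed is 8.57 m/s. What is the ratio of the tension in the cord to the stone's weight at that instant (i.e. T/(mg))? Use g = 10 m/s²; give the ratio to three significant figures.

4.34

At the bottom, T − mg = mv²/r, so T = m(v²/r + g) and T/(mg) = v²/(rg) + 1 = (8.57)²/(2.20 × 10.0) + 1 = 3.338 + 1 = 4.338.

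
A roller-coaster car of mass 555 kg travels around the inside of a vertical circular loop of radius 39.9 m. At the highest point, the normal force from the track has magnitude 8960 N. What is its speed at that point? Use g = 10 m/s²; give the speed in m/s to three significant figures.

32.3 m/s

At the top, N + mg = mv²/r, so v = √(r(N/m + g)) = √(39.9 × (8960/555 + 10.0)) = √(39.9 × 26.14) = √1043 = 32.30 m/s.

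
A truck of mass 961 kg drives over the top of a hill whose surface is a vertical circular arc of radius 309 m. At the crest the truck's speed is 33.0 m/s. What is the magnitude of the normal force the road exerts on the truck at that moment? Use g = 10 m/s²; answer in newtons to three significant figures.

6220 N

At the crest the centripetal acceleration points downward (toward the centre of the arc), so mg − N = mv²/r.
N = m(g − v²/r) = 961 × (10.0 − (33.0)²/309) = 961 × (10.0 − 3.524) = 961 × 6.476 = 6223 N.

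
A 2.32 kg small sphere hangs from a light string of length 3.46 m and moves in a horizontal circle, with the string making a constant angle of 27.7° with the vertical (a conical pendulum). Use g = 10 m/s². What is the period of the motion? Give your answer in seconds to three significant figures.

r = L sinθ = 1.608 m. From T sinθ = mω²r and T cosθ = mg: tanθ = ω²r/g, so ω² = g tanθ / r = g/(L cosθ).
ω = √(g/(L cosθ)) = √(10.0/(3.46 × 0.8854)) = √3.264 = 1.807 rad/s.
Period = 2π/ω = 3.478 s.

3.48 s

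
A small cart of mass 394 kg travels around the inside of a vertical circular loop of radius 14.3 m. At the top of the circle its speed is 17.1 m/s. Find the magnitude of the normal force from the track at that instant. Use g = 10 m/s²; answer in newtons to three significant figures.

At the top, both N and the weight mg point inward (toward the centre), so N + mg = mv²/r.
N = m(v²/r − g) = 394 × ((17.1)²/14.3 − 10.0) = 394 × (20.45 − 10.0) = 394 × 10.45 = 4117 N.

4120 N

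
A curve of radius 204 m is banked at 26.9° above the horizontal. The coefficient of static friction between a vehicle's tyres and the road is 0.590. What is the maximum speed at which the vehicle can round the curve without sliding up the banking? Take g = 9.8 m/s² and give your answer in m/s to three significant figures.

At the maximum speed, friction acts down the slope at its limiting value f = μN. Radially (horizontal, toward centre): N sinθ + μN cosθ = mv²/r. Vertically: N cosθ − μN sinθ = mg.
Dividing: v² = r g (sinθ + μcosθ)/(cosθ − μsinθ).
sinθ + μcosθ = 0.4524 + 0.590×0.8918 = 0.9786; cosθ − μsinθ = 0.8918 − 0.590×0.4524 = 0.6249.
v² = 204 × 9.8 × 0.9786/0.6249 = 3131 m²/s², so v = 55.95 m/s.

56.0 m/s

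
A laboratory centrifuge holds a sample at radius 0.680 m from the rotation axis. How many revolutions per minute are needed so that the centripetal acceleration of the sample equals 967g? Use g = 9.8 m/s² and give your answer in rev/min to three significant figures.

1130 rev/min

Require ω²r = 967g, so ω = √(967 × 9.8/0.680) = 118.1 rad/s.
In rev/min: ω × 60/(2π) = 118.1 × 60/(2π) = 1127 rev/min.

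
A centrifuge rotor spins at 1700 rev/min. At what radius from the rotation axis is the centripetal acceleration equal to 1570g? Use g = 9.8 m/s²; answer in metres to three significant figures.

ω = 1700 rev/min × 2π/60 = 178.0 rad/s.
a_c = ω²r = 1570g ⇒ r = 1570 × 9.8 / (178.0)² = 15390/31690 = 0.4855 m.

0.485 m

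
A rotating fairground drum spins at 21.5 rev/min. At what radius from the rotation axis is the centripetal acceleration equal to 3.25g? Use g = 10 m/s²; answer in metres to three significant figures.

ω = 21.5 rev/min × 2π/60 = 2.251 rad/s.
a_c = ω²r = 3.25g ⇒ r = 3.25 × 10.0 / (2.251)² = 32.50/5.069 = 6.411 m.

6.41 m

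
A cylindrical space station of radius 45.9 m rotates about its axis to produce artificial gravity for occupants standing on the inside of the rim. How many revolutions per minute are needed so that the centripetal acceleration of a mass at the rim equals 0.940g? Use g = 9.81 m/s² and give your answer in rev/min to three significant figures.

4.28 rev/min

Require ω²r = 0.940g, so ω = √(0.940 × 9.81/45.9) = 0.4482 rad/s.
In rev/min: ω × 60/(2π) = 0.4482 × 60/(2π) = 4.280 rev/min.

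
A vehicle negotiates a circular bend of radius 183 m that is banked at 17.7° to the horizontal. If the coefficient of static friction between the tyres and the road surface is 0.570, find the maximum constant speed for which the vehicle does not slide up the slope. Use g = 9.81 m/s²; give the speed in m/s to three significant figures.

At the maximum speed, friction acts down the slope at its limiting value f = μN. Radially (horizontal, toward centre): N sinθ + μN cosθ = mv²/r. Vertically: N cosθ − μN sinθ = mg.
Dividing: v² = r g (sinθ + μcosθ)/(cosθ − μsinθ).
sinθ + μcosθ = 0.3040 + 0.570×0.9527 = 0.8471; cosθ − μsinθ = 0.9527 − 0.570×0.3040 = 0.7794.
v² = 183 × 9.81 × 0.8471/0.7794 = 1951 m²/s², so v = 44.17 m/s.

44.2 m/s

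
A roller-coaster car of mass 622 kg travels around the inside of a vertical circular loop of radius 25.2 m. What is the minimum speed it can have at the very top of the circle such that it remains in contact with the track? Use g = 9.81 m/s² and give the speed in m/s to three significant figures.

15.7 m/s

At the highest point the centre is directly below, so both the weight and N act inward: N + mg = mv²/r.
At minimum speed N → 0, so mg = mv_min²/r ⇒ v_min = √(g r) = √(9.81 × 25.2) = 15.72 m/s.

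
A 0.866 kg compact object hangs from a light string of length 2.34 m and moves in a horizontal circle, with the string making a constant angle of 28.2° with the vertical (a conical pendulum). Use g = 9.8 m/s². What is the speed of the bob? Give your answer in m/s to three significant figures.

2.41 m/s

The radius of the circle is r = L sinθ = 2.34 × sin 28.2° = 1.106 m.
Horizontally T sinθ = mv²/r and vertically T cosθ = mg, so tanθ = v²/(rg).
v = √(r g tanθ) = √(1.106 × 9.8 × 0.5362) = √5.810 = 2.410 m/s.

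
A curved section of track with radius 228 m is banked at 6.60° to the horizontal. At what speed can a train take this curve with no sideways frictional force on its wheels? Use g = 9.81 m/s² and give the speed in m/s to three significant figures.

On a frictionless banked curve, N sinθ = mv²/r and N cosθ = mg, so tanθ = v²/(rg).
v = √(r g tanθ) = √(228 × 9.81 × tan 6.60°) = √(228 × 9.81 × 0.1157) = √258.8 = 16.09 m/s.

16.1 m/s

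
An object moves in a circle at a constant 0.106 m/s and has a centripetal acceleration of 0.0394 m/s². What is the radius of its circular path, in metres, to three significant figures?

0.285 m

a_c = v²/r ⇒ r = v²/a_c = (0.106)²/0.0394 = 0.01124/0.0394 = 0.2852 m.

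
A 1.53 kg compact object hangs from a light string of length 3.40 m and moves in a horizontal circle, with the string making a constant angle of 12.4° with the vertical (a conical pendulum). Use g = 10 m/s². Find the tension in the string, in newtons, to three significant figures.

15.7 N

Vertically the bob has no acceleration, so T cosθ = mg.
T = mg/cosθ = 1.53 × 10.0 / cos 12.4° = 15.30/0.9767 = 15.67 N.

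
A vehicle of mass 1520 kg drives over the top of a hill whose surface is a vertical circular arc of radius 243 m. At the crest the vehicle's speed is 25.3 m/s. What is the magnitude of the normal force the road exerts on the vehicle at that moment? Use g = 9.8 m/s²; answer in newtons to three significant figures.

At the crest the centripetal acceleration points downward (toward the centre of the arc), so mg − N = mv²/r.
N = m(g − v²/r) = 1520 × (9.8 − (25.3)²/243) = 1520 × (9.8 − 2.634) = 1520 × 7.166 = 10890 N.

10900 N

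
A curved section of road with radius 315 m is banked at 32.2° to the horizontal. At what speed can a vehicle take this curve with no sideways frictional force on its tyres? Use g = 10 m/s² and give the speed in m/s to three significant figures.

On a frictionless banked curve, N sinθ = mv²/r and N cosθ = mg, so tanθ = v²/(rg).
v = √(r g tanθ) = √(315 × 10.0 × tan 32.2°) = √(315 × 10.0 × 0.6297) = √1984 = 44.54 m/s.

44.5 m/s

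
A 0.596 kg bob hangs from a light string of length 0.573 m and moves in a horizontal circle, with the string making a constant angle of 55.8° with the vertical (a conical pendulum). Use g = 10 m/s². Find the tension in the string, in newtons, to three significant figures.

Vertically the bob has no acceleration, so T cosθ = mg.
T = mg/cosθ = 0.596 × 10.0 / cos 55.8° = 5.960/0.5621 = 10.60 N.

10.6 N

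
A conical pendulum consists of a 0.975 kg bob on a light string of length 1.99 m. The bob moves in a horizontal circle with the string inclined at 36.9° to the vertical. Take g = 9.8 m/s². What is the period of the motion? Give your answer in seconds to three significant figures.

r = L sinθ = 1.195 m. From T sinθ = mω²r and T cosθ = mg: tanθ = ω²r/g, so ω² = g tanθ / r = g/(L cosθ).
ω = √(g/(L cosθ)) = √(9.8/(1.99 × 0.7997)) = √6.158 = 2.482 rad/s.
Period = 2π/ω = 2.532 s.

2.53 s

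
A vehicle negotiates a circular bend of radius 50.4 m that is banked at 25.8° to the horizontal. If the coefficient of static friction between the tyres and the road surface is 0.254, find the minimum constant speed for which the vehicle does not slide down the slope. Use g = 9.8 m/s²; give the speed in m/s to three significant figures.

10.0 m/s

At the minimum speed, friction acts up the slope at its limiting value f = μN. Radially (horizontal, toward centre): N sinθ − μN cosθ = mv²/r. Vertically: N cosθ + μN sinθ = mg.
Dividing: v² = r g (sinθ − μcosθ)/(cosθ + μsinθ).
sinθ − μcosθ = 0.4352 − 0.254×0.9003 = 0.2066; cosθ + μsinθ = 0.9003 + 0.254×0.4352 = 1.011.
v² = 50.4 × 9.8 × 0.2066/1.011 = 100.9 m²/s², so v = 10.05 m/s.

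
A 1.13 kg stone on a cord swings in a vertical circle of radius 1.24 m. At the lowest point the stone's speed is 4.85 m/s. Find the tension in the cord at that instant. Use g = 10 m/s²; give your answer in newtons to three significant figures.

At the lowest point, T points up (toward the centre) and the weight mg points down (away from the centre), so the net inward force is T − mg = mv²/r.
T = m(v²/r + g) = 1.13 × ((4.85)²/1.24 + 10.0) = 1.13 × (18.97 + 10.0) = 1.13 × 28.97 = 32.74 N.

32.7 N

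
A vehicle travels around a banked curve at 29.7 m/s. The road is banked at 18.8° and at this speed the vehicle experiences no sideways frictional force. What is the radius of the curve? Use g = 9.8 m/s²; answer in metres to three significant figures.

Frictionless banking: tanθ = v²/(rg), so r = v²/(g tanθ).
r = (29.7)²/(9.8 × tan 18.8°) = 882.1/(9.8 × 0.3404) = 882.1/3.336 = 264.4 m.

264 m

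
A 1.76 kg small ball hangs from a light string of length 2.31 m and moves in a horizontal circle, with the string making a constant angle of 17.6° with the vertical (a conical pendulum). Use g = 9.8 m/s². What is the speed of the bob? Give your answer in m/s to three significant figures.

1.47 m/s

The radius of the circle is r = L sinθ = 2.31 × sin 17.6° = 0.6985 m.
Horizontally T sinθ = mv²/r and vertically T cosθ = mg, so tanθ = v²/(rg).
v = √(r g tanθ) = √(0.6985 × 9.8 × 0.3172) = √2.171 = 1.474 m/s.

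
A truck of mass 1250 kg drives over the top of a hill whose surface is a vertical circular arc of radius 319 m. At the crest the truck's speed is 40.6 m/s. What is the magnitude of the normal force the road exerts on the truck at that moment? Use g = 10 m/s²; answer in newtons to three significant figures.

At the crest the centripetal acceleration points downward (toward the centre of the arc), so mg − N = mv²/r.
N = m(g − v²/r) = 1250 × (10.0 − (40.6)²/319) = 1250 × (10.0 − 5.167) = 1250 × 4.833 = 6041 N.

6040 N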